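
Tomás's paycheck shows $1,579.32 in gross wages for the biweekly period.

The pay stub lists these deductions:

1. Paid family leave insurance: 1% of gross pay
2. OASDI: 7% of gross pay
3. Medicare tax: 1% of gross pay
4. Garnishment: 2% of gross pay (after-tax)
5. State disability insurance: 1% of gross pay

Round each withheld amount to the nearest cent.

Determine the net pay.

Medicare tax: $1,579.32 × 0.01 = $15.79
State disability insurance: $1,579.32 × 0.01 = $15.79
Paid family leave insurance: $1,579.32 × 0.01 = $15.79
OASDI: $1,579.32 × 0.07 = $110.55
Garnishment: $1,579.32 × 0.02 = $31.59
Total deductions = $15.79 + $15.79 + $15.79 + $110.55 + $31.59 = $189.51
Net pay = $1,579.32 − $189.51 = $1,389.81

$1,389.81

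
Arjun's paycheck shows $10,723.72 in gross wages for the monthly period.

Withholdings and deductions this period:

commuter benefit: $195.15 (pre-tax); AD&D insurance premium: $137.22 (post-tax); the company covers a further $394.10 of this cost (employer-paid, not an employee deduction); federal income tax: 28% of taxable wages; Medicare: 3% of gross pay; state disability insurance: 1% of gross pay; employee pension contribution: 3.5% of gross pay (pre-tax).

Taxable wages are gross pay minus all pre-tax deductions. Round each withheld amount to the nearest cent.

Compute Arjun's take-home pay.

Commuter benefit: $195.15
Employee pension contribution: $10,723.72 × 0.035 = $375.33
Pre-tax total = $195.15 + $375.33 = $570.48
Taxable wages = $10,723.72 − $570.48 = $10,153.24
Federal income tax: $10,153.24 × 0.28 = $2,842.91
Medicare: $10,723.72 × 0.03 = $321.71
State disability insurance: $10,723.72 × 0.01 = $107.24
AD&D insurance premium: $137.22
(Employer's $394.10 toward AD&D insurance premium is not withheld from the employee.)
Total deductions = $195.15 + $375.33 + $2,842.91 + $321.71 + $107.24 + $137.22 = $3,979.56
Net pay = $10,723.72 − $3,979.56 = $6,744.16

$6,744.16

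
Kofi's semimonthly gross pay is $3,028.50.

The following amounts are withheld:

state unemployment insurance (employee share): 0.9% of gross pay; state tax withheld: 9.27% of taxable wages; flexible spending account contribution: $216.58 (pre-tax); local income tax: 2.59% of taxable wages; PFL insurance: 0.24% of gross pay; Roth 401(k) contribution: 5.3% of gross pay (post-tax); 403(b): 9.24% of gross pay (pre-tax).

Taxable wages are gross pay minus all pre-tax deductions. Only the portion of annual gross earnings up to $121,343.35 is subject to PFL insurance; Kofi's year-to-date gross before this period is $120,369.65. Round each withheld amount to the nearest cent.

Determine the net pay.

$2,041.68

403(b): $3,028.50 × 0.0924 = $279.83
Flexible spending account contribution: $216.58
Pre-tax total = $279.83 + $216.58 = $496.41
Taxable wages = $3,028.50 − $496.41 = $2,532.09
State tax withheld: $2,532.09 × 0.0927 = $234.72
Local income tax: $2,532.09 × 0.0259 = $65.58
PFL insurance: only $121,343.35 − $120,369.65 = $973.70 of this check is subject → $973.70 × 0.0024 = $2.34
State unemployment insurance (employee share): $3,028.50 × 0.009 = $27.26
Roth 401(k) contribution: $3,028.50 × 0.053 = $160.51
Total deductions = $279.83 + $216.58 + $234.72 + $65.58 + $2.34 + $27.26 + $160.51 = $986.82
Net pay = $3,028.50 − $986.82 = $2,041.68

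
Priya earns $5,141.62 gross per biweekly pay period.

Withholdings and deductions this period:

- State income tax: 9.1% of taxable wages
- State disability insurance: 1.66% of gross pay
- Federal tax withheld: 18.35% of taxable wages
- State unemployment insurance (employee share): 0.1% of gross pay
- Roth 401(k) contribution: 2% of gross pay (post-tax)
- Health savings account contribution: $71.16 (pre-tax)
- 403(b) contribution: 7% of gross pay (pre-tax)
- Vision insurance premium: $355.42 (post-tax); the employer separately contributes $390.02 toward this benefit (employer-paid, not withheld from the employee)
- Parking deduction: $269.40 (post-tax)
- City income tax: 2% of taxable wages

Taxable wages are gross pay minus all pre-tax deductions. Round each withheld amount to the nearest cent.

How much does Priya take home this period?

Health savings account contribution: $71.16
403(b) contribution: $5,141.62 × 0.07 = $359.91
Pre-tax total = $71.16 + $359.91 = $431.07
Taxable wages = $5,141.62 − $431.07 = $4,710.55
City income tax: $4,710.55 × 0.02 = $94.21
State income tax: $4,710.55 × 0.091 = $428.66
Federal tax withheld: $4,710.55 × 0.1835 = $864.39
State disability insurance: $5,141.62 × 0.0166 = $85.35
State unemployment insurance (employee share): $5,141.62 × 0.001 = $5.14
Parking deduction: $269.40
Vision insurance premium: $355.42
Roth 401(k) contribution: $5,141.62 × 0.02 = $102.83
(Employer's $390.02 toward vision insurance premium is not withheld from the employee.)
Total deductions = $71.16 + $359.91 + $94.21 + $428.66 + $864.39 + $85.35 + $5.14 + $269.40 + $355.42 + $102.83 = $2,636.47
Net pay = $5,141.62 − $2,636.47 = $2,505.15

$2,505.15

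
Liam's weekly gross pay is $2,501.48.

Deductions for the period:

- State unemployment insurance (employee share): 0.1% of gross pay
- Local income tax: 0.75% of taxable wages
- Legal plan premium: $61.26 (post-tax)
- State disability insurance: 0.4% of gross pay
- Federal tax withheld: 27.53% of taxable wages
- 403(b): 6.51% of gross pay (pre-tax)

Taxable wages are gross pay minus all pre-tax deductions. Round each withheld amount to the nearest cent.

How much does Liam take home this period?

403(b): $2,501.48 × 0.0651 = $162.85
Taxable wages = $2,501.48 − $162.85 = $2,338.63
Local income tax: $2,338.63 × 0.0075 = $17.54
Federal tax withheld: $2,338.63 × 0.2753 = $643.82
State unemployment insurance (employee share): $2,501.48 × 0.001 = $2.50
State disability insurance: $2,501.48 × 0.004 = $10.01
Legal plan premium: $61.26
Total deductions = $162.85 + $17.54 + $643.82 + $2.50 + $10.01 + $61.26 = $897.98
Net pay = $2,501.48 − $897.98 = $1,603.50

$1,603.50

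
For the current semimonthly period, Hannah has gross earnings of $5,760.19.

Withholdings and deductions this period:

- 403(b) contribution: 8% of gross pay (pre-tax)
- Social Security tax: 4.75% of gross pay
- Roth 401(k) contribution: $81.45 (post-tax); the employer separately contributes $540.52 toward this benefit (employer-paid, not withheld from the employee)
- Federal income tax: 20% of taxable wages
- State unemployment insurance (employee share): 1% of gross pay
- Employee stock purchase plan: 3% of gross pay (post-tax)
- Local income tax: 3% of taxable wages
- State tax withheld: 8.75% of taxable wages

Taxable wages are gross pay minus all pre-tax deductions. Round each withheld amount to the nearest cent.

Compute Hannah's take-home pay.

403(b) contribution: $5,760.19 × 0.08 = $460.82
Taxable wages = $5,760.19 − $460.82 = $5,299.37
Federal income tax: $5,299.37 × 0.2 = $1,059.87
State tax withheld: $5,299.37 × 0.0875 = $463.69
Local income tax: $5,299.37 × 0.03 = $158.98
Social Security tax: $5,760.19 × 0.0475 = $273.61
State unemployment insurance (employee share): $5,760.19 × 0.01 = $57.60
Roth 401(k) contribution: $81.45
Employee stock purchase plan: $5,760.19 × 0.03 = $172.81
(Employer's $540.52 toward Roth 401(k) contribution is not withheld from the employee.)
Total deductions = $460.82 + $1,059.87 + $463.69 + $158.98 + $273.61 + $57.60 + $81.45 + $172.81 = $2,728.83
Net pay = $5,760.19 − $2,728.83 = $3,031.36

$3,031.36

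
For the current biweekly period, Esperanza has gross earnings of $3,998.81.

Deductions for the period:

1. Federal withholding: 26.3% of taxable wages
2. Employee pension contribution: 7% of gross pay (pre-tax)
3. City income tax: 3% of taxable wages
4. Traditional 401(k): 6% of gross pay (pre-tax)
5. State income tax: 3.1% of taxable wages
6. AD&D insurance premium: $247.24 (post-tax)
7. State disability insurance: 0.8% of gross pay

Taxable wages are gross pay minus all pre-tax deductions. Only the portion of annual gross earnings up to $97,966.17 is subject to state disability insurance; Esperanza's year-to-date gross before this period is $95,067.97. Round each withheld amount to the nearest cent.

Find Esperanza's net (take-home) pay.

Employee pension contribution: $3,998.81 × 0.07 = $279.92
Traditional 401(k): $3,998.81 × 0.06 = $239.93
Pre-tax total = $279.92 + $239.93 = $519.85
Taxable wages = $3,998.81 − $519.85 = $3,478.96
State income tax: $3,478.96 × 0.031 = $107.85
City income tax: $3,478.96 × 0.03 = $104.37
Federal withholding: $3,478.96 × 0.263 = $914.97
State disability insurance: only $97,966.17 − $95,067.97 = $2,898.20 of this check is subject → $2,898.20 × 0.008 = $23.19
AD&D insurance premium: $247.24
Total deductions = $279.92 + $239.93 + $107.85 + $104.37 + $914.97 + $23.19 + $247.24 = $1,917.47
Net pay = $3,998.81 − $1,917.47 = $2,081.34

$2,081.34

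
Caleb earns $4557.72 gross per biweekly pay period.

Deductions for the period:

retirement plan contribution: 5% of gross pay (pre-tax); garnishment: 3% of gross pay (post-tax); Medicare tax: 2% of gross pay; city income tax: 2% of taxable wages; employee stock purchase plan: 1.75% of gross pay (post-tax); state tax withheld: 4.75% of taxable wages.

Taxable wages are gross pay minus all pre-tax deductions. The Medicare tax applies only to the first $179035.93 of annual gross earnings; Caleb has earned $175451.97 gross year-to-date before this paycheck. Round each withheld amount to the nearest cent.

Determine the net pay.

Retirement plan contribution: $4557.72 × 0.05 = $227.89
Taxable wages = $4557.72 − $227.89 = $4329.83
State tax withheld: $4329.83 × 0.0475 = $205.67
City income tax: $4329.83 × 0.02 = $86.60
Medicare tax: only $179035.93 − $175451.97 = $3583.96 of this check is subject → $3583.96 × 0.02 = $71.68
Garnishment: $4557.72 × 0.03 = $136.73
Employee stock purchase plan: $4557.72 × 0.0175 = $79.76
Total deductions = $227.89 + $205.67 + $86.60 + $71.68 + $136.73 + $79.76 = $808.33
Net pay = $4557.72 − $808.33 = $3749.39

$3749.39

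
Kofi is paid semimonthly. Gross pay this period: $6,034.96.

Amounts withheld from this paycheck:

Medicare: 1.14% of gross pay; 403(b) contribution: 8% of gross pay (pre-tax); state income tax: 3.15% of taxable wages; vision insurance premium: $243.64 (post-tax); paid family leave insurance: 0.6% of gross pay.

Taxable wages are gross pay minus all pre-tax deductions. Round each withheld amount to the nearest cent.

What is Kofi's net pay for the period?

403(b) contribution: $6,034.96 × 0.08 = $482.80
Taxable wages = $6,034.96 − $482.80 = $5,552.16
State income tax: $5,552.16 × 0.0315 = $174.89
Paid family leave insurance: $6,034.96 × 0.006 = $36.21
Medicare: $6,034.96 × 0.0114 = $68.80
Vision insurance premium: $243.64
Total deductions = $482.80 + $174.89 + $36.21 + $68.80 + $243.64 = $1,006.34
Net pay = $6,034.96 − $1,006.34 = $5,028.62

$5,028.62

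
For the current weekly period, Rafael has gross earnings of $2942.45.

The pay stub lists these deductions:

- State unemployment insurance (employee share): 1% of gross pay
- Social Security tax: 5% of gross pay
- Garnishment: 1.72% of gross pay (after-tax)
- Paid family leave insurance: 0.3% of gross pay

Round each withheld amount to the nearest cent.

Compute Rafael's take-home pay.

Social Security tax: $2942.45 × 0.05 = $147.12
Paid family leave insurance: $2942.45 × 0.003 = $8.83
State unemployment insurance (employee share): $2942.45 × 0.01 = $29.42
Garnishment: $2942.45 × 0.0172 = $50.61
Total deductions = $147.12 + $8.83 + $29.42 + $50.61 = $235.98
Net pay = $2942.45 − $235.98 = $2706.47

$2706.47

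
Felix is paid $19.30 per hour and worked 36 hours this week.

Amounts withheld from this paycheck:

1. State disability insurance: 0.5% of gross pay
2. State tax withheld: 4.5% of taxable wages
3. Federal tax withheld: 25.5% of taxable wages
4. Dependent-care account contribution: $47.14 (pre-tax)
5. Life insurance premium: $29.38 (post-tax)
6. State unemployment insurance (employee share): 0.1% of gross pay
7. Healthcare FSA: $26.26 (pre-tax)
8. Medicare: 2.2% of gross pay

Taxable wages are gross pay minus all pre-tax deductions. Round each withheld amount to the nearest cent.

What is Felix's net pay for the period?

$386.15

Gross pay: 36 × $19.30 = $694.80
Dependent-care account contribution: $47.14
Healthcare FSA: $26.26
Pre-tax total = $47.14 + $26.26 = $73.40
Taxable wages = $694.80 − $73.40 = $621.40
State tax withheld: $621.40 × 0.045 = $27.96
Federal tax withheld: $621.40 × 0.255 = $158.46
State disability insurance: $694.80 × 0.005 = $3.47
Medicare: $694.80 × 0.022 = $15.29
State unemployment insurance (employee share): $694.80 × 0.001 = $0.69
Life insurance premium: $29.38
Total deductions = $47.14 + $26.26 + $27.96 + $158.46 + $3.47 + $15.29 + $0.69 + $29.38 = $308.65
Net pay = $694.80 − $308.65 = $386.15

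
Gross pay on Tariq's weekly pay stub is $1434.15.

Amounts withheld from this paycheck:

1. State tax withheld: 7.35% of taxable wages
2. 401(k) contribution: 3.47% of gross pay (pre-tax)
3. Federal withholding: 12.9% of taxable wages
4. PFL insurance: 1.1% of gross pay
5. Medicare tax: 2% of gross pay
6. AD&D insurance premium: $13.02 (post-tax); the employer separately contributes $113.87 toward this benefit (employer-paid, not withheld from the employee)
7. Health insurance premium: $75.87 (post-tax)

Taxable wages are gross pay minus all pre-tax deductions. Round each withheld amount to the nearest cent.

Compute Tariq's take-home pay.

401(k) contribution: $1434.15 × 0.0347 = $49.77
Taxable wages = $1434.15 − $49.77 = $1384.38
State tax withheld: $1384.38 × 0.0735 = $101.75
Federal withholding: $1384.38 × 0.129 = $178.59
Medicare tax: $1434.15 × 0.02 = $28.68
PFL insurance: $1434.15 × 0.011 = $15.78
AD&D insurance premium: $13.02
Health insurance premium: $75.87
(Employer's $113.87 toward AD&D insurance premium is not withheld from the employee.)
Total deductions = $49.77 + $101.75 + $178.59 + $28.68 + $15.78 + $13.02 + $75.87 = $463.46
Net pay = $1434.15 − $463.46 = $970.69

$970.69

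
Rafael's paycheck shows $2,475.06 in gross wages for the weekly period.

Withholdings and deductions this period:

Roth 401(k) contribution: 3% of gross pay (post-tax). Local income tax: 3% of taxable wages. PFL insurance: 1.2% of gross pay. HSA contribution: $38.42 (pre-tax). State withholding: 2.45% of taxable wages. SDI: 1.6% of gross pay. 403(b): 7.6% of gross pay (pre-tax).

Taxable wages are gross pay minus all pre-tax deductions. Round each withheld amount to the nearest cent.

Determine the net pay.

HSA contribution: $38.42
403(b): $2,475.06 × 0.076 = $188.10
Pre-tax total = $38.42 + $188.10 = $226.52
Taxable wages = $2,475.06 − $226.52 = $2,248.54
State withholding: $2,248.54 × 0.0245 = $55.09
Local income tax: $2,248.54 × 0.03 = $67.46
PFL insurance: $2,475.06 × 0.012 = $29.70
SDI: $2,475.06 × 0.016 = $39.60
Roth 401(k) contribution: $2,475.06 × 0.03 = $74.25
Total deductions = $38.42 + $188.10 + $55.09 + $67.46 + $29.70 + $39.60 + $74.25 = $492.62
Net pay = $2,475.06 − $492.62 = $1,982.44

$1,982.44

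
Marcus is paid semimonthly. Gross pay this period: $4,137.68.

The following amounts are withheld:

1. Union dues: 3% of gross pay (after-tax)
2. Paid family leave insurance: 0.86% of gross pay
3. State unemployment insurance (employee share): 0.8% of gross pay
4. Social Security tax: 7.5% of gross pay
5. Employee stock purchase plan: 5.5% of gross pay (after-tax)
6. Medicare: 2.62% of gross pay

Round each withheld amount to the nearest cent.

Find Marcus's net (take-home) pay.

State unemployment insurance (employee share): $4,137.68 × 0.008 = $33.10
Medicare: $4,137.68 × 0.0262 = $108.41
Social Security tax: $4,137.68 × 0.075 = $310.33
Paid family leave insurance: $4,137.68 × 0.0086 = $35.58
Employee stock purchase plan: $4,137.68 × 0.055 = $227.57
Union dues: $4,137.68 × 0.03 = $124.13
Total deductions = $33.10 + $108.41 + $310.33 + $35.58 + $227.57 + $124.13 = $839.12
Net pay = $4,137.68 − $839.12 = $3,298.56

$3,298.56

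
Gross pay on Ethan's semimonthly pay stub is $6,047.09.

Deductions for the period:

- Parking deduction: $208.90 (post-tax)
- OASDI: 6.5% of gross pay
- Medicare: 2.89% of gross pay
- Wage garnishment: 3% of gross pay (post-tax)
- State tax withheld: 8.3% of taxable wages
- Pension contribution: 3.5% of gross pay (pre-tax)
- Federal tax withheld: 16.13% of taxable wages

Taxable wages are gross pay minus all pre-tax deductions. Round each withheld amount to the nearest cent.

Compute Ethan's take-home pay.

$3,451.71

Pension contribution: $6,047.09 × 0.035 = $211.65
Taxable wages = $6,047.09 − $211.65 = $5,835.44
State tax withheld: $5,835.44 × 0.083 = $484.34
Federal tax withheld: $5,835.44 × 0.1613 = $941.26
OASDI: $6,047.09 × 0.065 = $393.06
Medicare: $6,047.09 × 0.0289 = $174.76
Wage garnishment: $6,047.09 × 0.03 = $181.41
Parking deduction: $208.90
Total deductions = $211.65 + $484.34 + $941.26 + $393.06 + $174.76 + $181.41 + $208.90 = $2,595.38
Net pay = $6,047.09 − $2,595.38 = $3,451.71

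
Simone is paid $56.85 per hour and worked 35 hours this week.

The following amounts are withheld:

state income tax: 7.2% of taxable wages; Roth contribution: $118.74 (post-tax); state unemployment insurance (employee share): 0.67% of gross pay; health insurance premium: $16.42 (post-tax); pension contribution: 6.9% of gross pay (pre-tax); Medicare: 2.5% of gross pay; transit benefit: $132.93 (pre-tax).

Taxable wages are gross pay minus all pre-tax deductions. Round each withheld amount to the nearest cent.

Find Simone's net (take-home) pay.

Gross pay: 35 × $56.85 = $1,989.75
Transit benefit: $132.93
Pension contribution: $1,989.75 × 0.069 = $137.29
Pre-tax total = $132.93 + $137.29 = $270.22
Taxable wages = $1,989.75 − $270.22 = $1,719.53
State income tax: $1,719.53 × 0.072 = $123.81
Medicare: $1,989.75 × 0.025 = $49.74
State unemployment insurance (employee share): $1,989.75 × 0.0067 = $13.33
Health insurance premium: $16.42
Roth contribution: $118.74
Total deductions = $132.93 + $137.29 + $123.81 + $49.74 + $13.33 + $16.42 + $118.74 = $592.26
Net pay = $1,989.75 − $592.26 = $1,397.49

$1,397.49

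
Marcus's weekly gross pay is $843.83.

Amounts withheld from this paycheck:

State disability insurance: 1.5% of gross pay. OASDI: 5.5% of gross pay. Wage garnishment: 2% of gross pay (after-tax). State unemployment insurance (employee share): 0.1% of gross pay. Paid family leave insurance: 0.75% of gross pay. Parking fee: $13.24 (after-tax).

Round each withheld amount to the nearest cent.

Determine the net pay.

OASDI: $843.83 × 0.055 = $46.41
Paid family leave insurance: $843.83 × 0.0075 = $6.33
State unemployment insurance (employee share): $843.83 × 0.001 = $0.84
State disability insurance: $843.83 × 0.015 = $12.66
Wage garnishment: $843.83 × 0.02 = $16.88
Parking fee: $13.24
Total deductions = $46.41 + $6.33 + $0.84 + $12.66 + $16.88 + $13.24 = $96.36
Net pay = $843.83 − $96.36 = $747.47

$747.47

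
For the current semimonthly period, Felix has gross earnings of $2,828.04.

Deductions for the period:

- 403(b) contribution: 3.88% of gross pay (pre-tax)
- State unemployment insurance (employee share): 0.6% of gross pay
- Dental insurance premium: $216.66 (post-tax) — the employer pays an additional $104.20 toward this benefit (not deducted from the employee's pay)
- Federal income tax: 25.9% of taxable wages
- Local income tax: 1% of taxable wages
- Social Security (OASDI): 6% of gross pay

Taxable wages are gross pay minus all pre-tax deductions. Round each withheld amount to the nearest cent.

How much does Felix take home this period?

$1,583.78

403(b) contribution: $2,828.04 × 0.0388 = $109.73
Taxable wages = $2,828.04 − $109.73 = $2,718.31
Federal income tax: $2,718.31 × 0.259 = $704.04
Local income tax: $2,718.31 × 0.01 = $27.18
Social Security (OASDI): $2,828.04 × 0.06 = $169.68
State unemployment insurance (employee share): $2,828.04 × 0.006 = $16.97
Dental insurance premium: $216.66
(Employer's $104.20 toward dental insurance premium is not withheld from the employee.)
Total deductions = $109.73 + $704.04 + $27.18 + $169.68 + $16.97 + $216.66 = $1,244.26
Net pay = $2,828.04 − $1,244.26 = $1,583.78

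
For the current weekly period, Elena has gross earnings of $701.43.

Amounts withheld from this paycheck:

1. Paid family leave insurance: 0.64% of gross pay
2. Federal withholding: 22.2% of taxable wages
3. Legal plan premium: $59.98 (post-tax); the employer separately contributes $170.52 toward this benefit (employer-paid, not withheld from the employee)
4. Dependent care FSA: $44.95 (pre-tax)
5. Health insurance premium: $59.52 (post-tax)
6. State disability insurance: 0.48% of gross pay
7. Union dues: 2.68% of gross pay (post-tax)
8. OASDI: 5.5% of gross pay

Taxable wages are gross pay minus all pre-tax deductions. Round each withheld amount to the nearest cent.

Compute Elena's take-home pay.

Dependent care FSA: $44.95
Taxable wages = $701.43 − $44.95 = $656.48
Federal withholding: $656.48 × 0.222 = $145.74
State disability insurance: $701.43 × 0.0048 = $3.37
Paid family leave insurance: $701.43 × 0.0064 = $4.49
OASDI: $701.43 × 0.055 = $38.58
Union dues: $701.43 × 0.0268 = $18.80
Health insurance premium: $59.52
Legal plan premium: $59.98
(Employer's $170.52 toward legal plan premium is not withheld from the employee.)
Total deductions = $44.95 + $145.74 + $3.37 + $4.49 + $38.58 + $18.80 + $59.52 + $59.98 = $375.43
Net pay = $701.43 − $375.43 = $326.00

$326.00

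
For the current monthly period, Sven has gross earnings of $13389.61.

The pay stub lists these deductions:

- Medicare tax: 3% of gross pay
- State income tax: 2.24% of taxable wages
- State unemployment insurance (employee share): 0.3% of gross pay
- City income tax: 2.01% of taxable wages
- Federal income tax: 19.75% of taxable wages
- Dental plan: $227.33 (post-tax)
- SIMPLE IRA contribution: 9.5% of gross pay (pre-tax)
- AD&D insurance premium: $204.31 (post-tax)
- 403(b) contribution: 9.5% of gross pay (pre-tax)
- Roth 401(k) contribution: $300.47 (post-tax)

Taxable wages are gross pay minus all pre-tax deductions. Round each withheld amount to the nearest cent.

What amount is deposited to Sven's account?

$7068.68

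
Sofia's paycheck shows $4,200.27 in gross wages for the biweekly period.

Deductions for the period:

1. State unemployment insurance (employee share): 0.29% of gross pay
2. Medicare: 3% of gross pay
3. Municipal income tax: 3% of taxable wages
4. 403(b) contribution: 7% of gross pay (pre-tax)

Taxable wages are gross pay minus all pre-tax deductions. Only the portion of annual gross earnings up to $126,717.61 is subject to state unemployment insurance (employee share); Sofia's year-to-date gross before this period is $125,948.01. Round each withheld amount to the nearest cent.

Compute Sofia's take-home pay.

403(b) contribution: $4,200.27 × 0.07 = $294.02
Taxable wages = $4,200.27 − $294.02 = $3,906.25
Municipal income tax: $3,906.25 × 0.03 = $117.19
State unemployment insurance (employee share): only $126,717.61 − $125,948.01 = $769.60 of this check is subject → $769.60 × 0.0029 = $2.23
Medicare: $4,200.27 × 0.03 = $126.01
Total deductions = $294.02 + $117.19 + $2.23 + $126.01 = $539.45
Net pay = $4,200.27 − $539.45 = $3,660.82

$3,660.82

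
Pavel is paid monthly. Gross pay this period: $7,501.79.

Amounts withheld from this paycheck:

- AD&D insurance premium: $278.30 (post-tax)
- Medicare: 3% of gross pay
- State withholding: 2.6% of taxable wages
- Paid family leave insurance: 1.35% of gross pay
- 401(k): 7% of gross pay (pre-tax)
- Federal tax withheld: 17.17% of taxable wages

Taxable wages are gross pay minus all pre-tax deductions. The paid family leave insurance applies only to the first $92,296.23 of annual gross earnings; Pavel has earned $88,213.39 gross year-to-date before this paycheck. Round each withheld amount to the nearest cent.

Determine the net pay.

401(k): $7,501.79 × 0.07 = $525.13
Taxable wages = $7,501.79 − $525.13 = $6,976.66
Federal tax withheld: $6,976.66 × 0.1717 = $1,197.89
State withholding: $6,976.66 × 0.026 = $181.39
Paid family leave insurance: only $92,296.23 − $88,213.39 = $4,082.84 of this check is subject → $4,082.84 × 0.0135 = $55.12
Medicare: $7,501.79 × 0.03 = $225.05
AD&D insurance premium: $278.30
Total deductions = $525.13 + $1,197.89 + $181.39 + $55.12 + $225.05 + $278.30 = $2,462.88
Net pay = $7,501.79 − $2,462.88 = $5,038.91

$5,038.91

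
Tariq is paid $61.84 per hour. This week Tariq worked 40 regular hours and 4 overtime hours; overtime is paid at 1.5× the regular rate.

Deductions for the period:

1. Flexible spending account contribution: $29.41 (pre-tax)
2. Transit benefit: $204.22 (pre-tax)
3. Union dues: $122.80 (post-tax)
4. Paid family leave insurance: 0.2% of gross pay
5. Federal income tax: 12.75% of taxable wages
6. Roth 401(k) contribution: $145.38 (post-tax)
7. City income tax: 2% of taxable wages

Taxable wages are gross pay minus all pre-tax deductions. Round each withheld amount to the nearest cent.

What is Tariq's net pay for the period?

$1,952.02

Regular pay: 40 × $61.84 = $2,473.60
Overtime pay: 4 × $61.84 × 1.5 = $371.04
Gross pay = $2,473.60 + $371.04 = $2,844.64
Flexible spending account contribution: $29.41
Transit benefit: $204.22
Pre-tax total = $29.41 + $204.22 = $233.63
Taxable wages = $2,844.64 − $233.63 = $2,611.01
Federal income tax: $2,611.01 × 0.1275 = $332.90
City income tax: $2,611.01 × 0.02 = $52.22
Paid family leave insurance: $2,844.64 × 0.002 = $5.69
Roth 401(k) contribution: $145.38
Union dues: $122.80
Total deductions = $29.41 + $204.22 + $332.90 + $52.22 + $5.69 + $145.38 + $122.80 = $892.62
Net pay = $2,844.64 − $892.62 = $1,952.02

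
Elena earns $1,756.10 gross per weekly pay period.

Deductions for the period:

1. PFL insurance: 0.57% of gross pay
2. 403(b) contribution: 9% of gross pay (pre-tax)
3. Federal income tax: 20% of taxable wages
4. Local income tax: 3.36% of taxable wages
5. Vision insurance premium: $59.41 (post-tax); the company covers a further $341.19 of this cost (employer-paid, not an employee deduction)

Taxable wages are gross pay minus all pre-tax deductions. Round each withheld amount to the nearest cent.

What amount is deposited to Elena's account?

$1,155.33

403(b) contribution: $1,756.10 × 0.09 = $158.05
Taxable wages = $1,756.10 − $158.05 = $1,598.05
Local income tax: $1,598.05 × 0.0336 = $53.69
Federal income tax: $1,598.05 × 0.2 = $319.61
PFL insurance: $1,756.10 × 0.0057 = $10.01
Vision insurance premium: $59.41
(Employer's $341.19 toward vision insurance premium is not withheld from the employee.)
Total deductions = $158.05 + $53.69 + $319.61 + $10.01 + $59.41 = $600.77
Net pay = $1,756.10 − $600.77 = $1,155.33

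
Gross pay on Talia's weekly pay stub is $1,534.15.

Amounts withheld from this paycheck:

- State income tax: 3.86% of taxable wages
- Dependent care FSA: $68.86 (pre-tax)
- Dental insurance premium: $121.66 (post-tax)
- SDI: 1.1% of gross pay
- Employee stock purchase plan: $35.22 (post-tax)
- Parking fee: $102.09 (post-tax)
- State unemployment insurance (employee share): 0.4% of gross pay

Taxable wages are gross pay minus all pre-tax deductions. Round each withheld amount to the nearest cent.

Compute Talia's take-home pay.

$1,126.74

Dependent care FSA: $68.86
Taxable wages = $1,534.15 − $68.86 = $1,465.29
State income tax: $1,465.29 × 0.0386 = $56.56
State unemployment insurance (employee share): $1,534.15 × 0.004 = $6.14
SDI: $1,534.15 × 0.011 = $16.88
Employee stock purchase plan: $35.22
Dental insurance premium: $121.66
Parking fee: $102.09
Total deductions = $68.86 + $56.56 + $6.14 + $16.88 + $35.22 + $121.66 + $102.09 = $407.41
Net pay = $1,534.15 − $407.41 = $1,126.74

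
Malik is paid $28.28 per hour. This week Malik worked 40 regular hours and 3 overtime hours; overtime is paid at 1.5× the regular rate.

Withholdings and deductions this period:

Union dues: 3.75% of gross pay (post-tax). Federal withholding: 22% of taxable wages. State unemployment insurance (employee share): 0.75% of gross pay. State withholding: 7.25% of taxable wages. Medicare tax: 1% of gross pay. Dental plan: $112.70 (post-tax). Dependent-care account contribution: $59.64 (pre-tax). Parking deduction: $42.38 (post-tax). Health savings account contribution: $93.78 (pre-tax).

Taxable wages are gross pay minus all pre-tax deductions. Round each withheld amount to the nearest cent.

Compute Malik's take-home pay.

$557.52

Regular pay: 40 × $28.28 = $1,131.20
Overtime pay: 3 × $28.28 × 1.5 = $127.26
Gross pay = $1,131.20 + $127.26 = $1,258.46
Dependent-care account contribution: $59.64
Health savings account contribution: $93.78
Pre-tax total = $59.64 + $93.78 = $153.42
Taxable wages = $1,258.46 − $153.42 = $1,105.04
Federal withholding: $1,105.04 × 0.22 = $243.11
State withholding: $1,105.04 × 0.0725 = $80.12
State unemployment insurance (employee share): $1,258.46 × 0.0075 = $9.44
Medicare tax: $1,258.46 × 0.01 = $12.58
Union dues: $1,258.46 × 0.0375 = $47.19
Parking deduction: $42.38
Dental plan: $112.70
Total deductions = $59.64 + $93.78 + $243.11 + $80.12 + $9.44 + $12.58 + $47.19 + $42.38 + $112.70 = $700.94
Net pay = $1,258.46 − $700.94 = $557.52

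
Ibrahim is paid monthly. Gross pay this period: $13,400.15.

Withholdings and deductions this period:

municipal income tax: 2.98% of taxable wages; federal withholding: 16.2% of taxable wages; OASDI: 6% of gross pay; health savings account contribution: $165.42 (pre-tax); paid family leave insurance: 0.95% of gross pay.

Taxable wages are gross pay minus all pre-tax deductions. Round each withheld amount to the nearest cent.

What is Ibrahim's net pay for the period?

$9,765.00

Health savings account contribution: $165.42
Taxable wages = $13,400.15 − $165.42 = $13,234.73
Federal withholding: $13,234.73 × 0.162 = $2,144.03
Municipal income tax: $13,234.73 × 0.0298 = $394.39
OASDI: $13,400.15 × 0.06 = $804.01
Paid family leave insurance: $13,400.15 × 0.0095 = $127.30
Total deductions = $165.42 + $2,144.03 + $394.39 + $804.01 + $127.30 = $3,635.15
Net pay = $13,400.15 − $3,635.15 = $9,765.00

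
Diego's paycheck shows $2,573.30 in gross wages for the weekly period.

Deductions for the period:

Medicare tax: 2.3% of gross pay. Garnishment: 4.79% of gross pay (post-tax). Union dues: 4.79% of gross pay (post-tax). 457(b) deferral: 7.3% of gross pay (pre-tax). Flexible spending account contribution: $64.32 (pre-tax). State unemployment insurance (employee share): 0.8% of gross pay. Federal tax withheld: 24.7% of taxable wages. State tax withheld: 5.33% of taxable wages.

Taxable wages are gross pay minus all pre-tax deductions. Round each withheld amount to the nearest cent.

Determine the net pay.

457(b) deferral: $2,573.30 × 0.073 = $187.85
Flexible spending account contribution: $64.32
Pre-tax total = $187.85 + $64.32 = $252.17
Taxable wages = $2,573.30 − $252.17 = $2,321.13
Federal tax withheld: $2,321.13 × 0.247 = $573.32
State tax withheld: $2,321.13 × 0.0533 = $123.72
Medicare tax: $2,573.30 × 0.023 = $59.19
State unemployment insurance (employee share): $2,573.30 × 0.008 = $20.59
Union dues: $2,573.30 × 0.0479 = $123.26
Garnishment: $2,573.30 × 0.0479 = $123.26
Total deductions = $187.85 + $64.32 + $573.32 + $123.72 + $59.19 + $20.59 + $123.26 + $123.26 = $1,275.51
Net pay = $2,573.30 − $1,275.51 = $1,297.79

$1,297.79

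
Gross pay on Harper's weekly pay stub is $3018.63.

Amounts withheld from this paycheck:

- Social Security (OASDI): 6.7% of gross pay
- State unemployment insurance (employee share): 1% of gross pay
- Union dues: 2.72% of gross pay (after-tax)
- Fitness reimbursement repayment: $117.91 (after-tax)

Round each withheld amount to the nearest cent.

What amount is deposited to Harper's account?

State unemployment insurance (employee share): $3018.63 × 0.01 = $30.19
Social Security (OASDI): $3018.63 × 0.067 = $202.25
Union dues: $3018.63 × 0.0272 = $82.11
Fitness reimbursement repayment: $117.91
Total deductions = $30.19 + $202.25 + $82.11 + $117.91 = $432.46
Net pay = $3018.63 − $432.46 = $2586.17

$2586.17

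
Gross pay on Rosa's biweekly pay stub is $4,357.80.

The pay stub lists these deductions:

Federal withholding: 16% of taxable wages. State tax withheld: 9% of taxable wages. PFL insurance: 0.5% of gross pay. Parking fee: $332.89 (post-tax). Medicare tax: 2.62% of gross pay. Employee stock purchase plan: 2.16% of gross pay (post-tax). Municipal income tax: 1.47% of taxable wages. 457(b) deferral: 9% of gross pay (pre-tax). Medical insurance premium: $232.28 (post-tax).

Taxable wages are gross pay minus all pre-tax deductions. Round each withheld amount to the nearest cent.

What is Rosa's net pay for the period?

457(b) deferral: $4,357.80 × 0.09 = $392.20
Taxable wages = $4,357.80 − $392.20 = $3,965.60
State tax withheld: $3,965.60 × 0.09 = $356.90
Municipal income tax: $3,965.60 × 0.0147 = $58.29
Federal withholding: $3,965.60 × 0.16 = $634.50
PFL insurance: $4,357.80 × 0.005 = $21.79
Medicare tax: $4,357.80 × 0.0262 = $114.17
Employee stock purchase plan: $4,357.80 × 0.0216 = $94.13
Medical insurance premium: $232.28
Parking fee: $332.89
Total deductions = $392.20 + $356.90 + $58.29 + $634.50 + $21.79 + $114.17 + $94.13 + $232.28 + $332.89 = $2,237.15
Net pay = $4,357.80 − $2,237.15 = $2,120.65

$2,120.65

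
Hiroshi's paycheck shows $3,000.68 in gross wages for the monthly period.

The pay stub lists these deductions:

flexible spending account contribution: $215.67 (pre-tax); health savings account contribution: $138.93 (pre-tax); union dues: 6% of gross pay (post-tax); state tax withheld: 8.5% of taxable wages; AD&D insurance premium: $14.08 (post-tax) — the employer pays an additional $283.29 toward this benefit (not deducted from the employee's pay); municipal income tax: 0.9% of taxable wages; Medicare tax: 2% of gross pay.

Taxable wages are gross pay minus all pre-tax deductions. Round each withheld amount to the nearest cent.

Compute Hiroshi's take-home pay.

$2,143.22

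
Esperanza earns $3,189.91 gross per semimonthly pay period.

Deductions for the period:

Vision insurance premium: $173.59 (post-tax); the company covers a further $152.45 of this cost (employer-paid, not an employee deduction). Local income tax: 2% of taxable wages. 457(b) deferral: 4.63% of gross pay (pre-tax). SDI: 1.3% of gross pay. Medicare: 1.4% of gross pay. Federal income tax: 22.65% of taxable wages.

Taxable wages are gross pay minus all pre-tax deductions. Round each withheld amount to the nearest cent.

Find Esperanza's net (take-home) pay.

457(b) deferral: $3,189.91 × 0.0463 = $147.69
Taxable wages = $3,189.91 − $147.69 = $3,042.22
Local income tax: $3,042.22 × 0.02 = $60.84
Federal income tax: $3,042.22 × 0.2265 = $689.06
SDI: $3,189.91 × 0.013 = $41.47
Medicare: $3,189.91 × 0.014 = $44.66
Vision insurance premium: $173.59
(Employer's $152.45 toward vision insurance premium is not withheld from the employee.)
Total deductions = $147.69 + $60.84 + $689.06 + $41.47 + $44.66 + $173.59 = $1,157.31
Net pay = $3,189.91 − $1,157.31 = $2,032.60

$2,032.60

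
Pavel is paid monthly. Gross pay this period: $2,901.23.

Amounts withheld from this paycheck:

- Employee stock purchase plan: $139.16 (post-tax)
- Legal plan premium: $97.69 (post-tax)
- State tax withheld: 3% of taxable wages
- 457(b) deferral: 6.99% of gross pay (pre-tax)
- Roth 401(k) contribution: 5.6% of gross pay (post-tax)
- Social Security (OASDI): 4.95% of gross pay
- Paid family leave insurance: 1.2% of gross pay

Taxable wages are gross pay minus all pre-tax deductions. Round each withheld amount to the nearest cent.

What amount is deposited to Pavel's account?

457(b) deferral: $2,901.23 × 0.0699 = $202.80
Taxable wages = $2,901.23 − $202.80 = $2,698.43
State tax withheld: $2,698.43 × 0.03 = $80.95
Paid family leave insurance: $2,901.23 × 0.012 = $34.81
Social Security (OASDI): $2,901.23 × 0.0495 = $143.61
Roth 401(k) contribution: $2,901.23 × 0.056 = $162.47
Legal plan premium: $97.69
Employee stock purchase plan: $139.16
Total deductions = $202.80 + $80.95 + $34.81 + $143.61 + $162.47 + $97.69 + $139.16 = $861.49
Net pay = $2,901.23 − $861.49 = $2,039.74

$2,039.74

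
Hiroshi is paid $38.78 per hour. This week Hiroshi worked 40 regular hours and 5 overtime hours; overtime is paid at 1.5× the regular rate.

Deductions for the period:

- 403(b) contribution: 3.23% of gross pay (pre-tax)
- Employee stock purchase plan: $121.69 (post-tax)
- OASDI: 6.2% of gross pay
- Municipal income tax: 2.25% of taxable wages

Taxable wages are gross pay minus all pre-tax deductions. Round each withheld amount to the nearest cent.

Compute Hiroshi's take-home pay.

Regular pay: 40 × $38.78 = $1,551.20
Overtime pay: 5 × $38.78 × 1.5 = $290.85
Gross pay = $1,551.20 + $290.85 = $1,842.05
403(b) contribution: $1,842.05 × 0.0323 = $59.50
Taxable wages = $1,842.05 − $59.50 = $1,782.55
Municipal income tax: $1,782.55 × 0.0225 = $40.11
OASDI: $1,842.05 × 0.062 = $114.21
Employee stock purchase plan: $121.69
Total deductions = $59.50 + $40.11 + $114.21 + $121.69 = $335.51
Net pay = $1,842.05 − $335.51 = $1,506.54

$1,506.54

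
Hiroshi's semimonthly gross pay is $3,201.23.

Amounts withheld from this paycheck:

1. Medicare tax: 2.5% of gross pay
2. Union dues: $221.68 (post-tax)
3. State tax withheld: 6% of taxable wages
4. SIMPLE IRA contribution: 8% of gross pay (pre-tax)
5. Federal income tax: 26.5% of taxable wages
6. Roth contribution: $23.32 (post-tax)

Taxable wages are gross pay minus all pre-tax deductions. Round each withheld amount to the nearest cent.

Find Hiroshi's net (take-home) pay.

SIMPLE IRA contribution: $3,201.23 × 0.08 = $256.10
Taxable wages = $3,201.23 − $256.10 = $2,945.13
Federal income tax: $2,945.13 × 0.265 = $780.46
State tax withheld: $2,945.13 × 0.06 = $176.71
Medicare tax: $3,201.23 × 0.025 = $80.03
Union dues: $221.68
Roth contribution: $23.32
Total deductions = $256.10 + $780.46 + $176.71 + $80.03 + $221.68 + $23.32 = $1,538.30
Net pay = $3,201.23 − $1,538.30 = $1,662.93

$1,662.93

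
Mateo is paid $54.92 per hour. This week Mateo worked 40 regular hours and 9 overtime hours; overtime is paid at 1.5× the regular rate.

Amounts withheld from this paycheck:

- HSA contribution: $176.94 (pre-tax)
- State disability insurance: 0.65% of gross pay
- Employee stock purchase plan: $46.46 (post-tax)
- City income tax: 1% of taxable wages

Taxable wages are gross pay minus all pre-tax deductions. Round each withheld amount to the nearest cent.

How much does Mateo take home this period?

Regular pay: 40 × $54.92 = $2,196.80
Overtime pay: 9 × $54.92 × 1.5 = $741.42
Gross pay = $2,196.80 + $741.42 = $2,938.22
HSA contribution: $176.94
Taxable wages = $2,938.22 − $176.94 = $2,761.28
City income tax: $2,761.28 × 0.01 = $27.61
State disability insurance: $2,938.22 × 0.0065 = $19.10
Employee stock purchase plan: $46.46
Total deductions = $176.94 + $27.61 + $19.10 + $46.46 = $270.11
Net pay = $2,938.22 − $270.11 = $2,668.11

$2,668.11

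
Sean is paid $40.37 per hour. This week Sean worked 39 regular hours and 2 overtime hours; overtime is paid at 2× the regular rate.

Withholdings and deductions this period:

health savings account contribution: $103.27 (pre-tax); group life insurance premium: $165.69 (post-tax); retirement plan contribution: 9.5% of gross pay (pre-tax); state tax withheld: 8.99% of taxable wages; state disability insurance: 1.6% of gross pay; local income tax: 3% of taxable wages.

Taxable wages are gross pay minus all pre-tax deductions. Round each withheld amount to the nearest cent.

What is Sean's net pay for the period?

Regular pay: 39 × $40.37 = $1574.43
Overtime pay: 2 × $40.37 × 2 = $161.48
Gross pay = $1574.43 + $161.48 = $1735.91
Health savings account contribution: $103.27
Retirement plan contribution: $1735.91 × 0.095 = $164.91
Pre-tax total = $103.27 + $164.91 = $268.18
Taxable wages = $1735.91 − $268.18 = $1467.73
State tax withheld: $1467.73 × 0.0899 = $131.95
Local income tax: $1467.73 × 0.03 = $44.03
State disability insurance: $1735.91 × 0.016 = $27.77
Group life insurance premium: $165.69
Total deductions = $103.27 + $164.91 + $131.95 + $44.03 + $27.77 + $165.69 = $637.62
Net pay = $1735.91 − $637.62 = $1098.29

$1098.29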